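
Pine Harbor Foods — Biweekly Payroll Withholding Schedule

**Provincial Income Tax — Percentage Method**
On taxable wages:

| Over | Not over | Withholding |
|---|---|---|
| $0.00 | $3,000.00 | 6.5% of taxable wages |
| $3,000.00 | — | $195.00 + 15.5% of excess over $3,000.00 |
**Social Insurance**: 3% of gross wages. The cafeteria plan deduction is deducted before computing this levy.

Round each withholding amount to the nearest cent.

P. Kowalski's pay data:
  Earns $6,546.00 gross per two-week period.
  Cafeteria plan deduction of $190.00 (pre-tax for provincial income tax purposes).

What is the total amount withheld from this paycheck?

Provincial Income Tax: taxable = $6,546.00 − $190.00 = $6,356.00
  $195.00 + 15.5% × ($6,356.00 − $3,000.00) = $195.00 + 15.5% × $3,356.00 = $715.18
Social Insurance: 3% × $6,356.00 = $190.68
Total: $715.18 + $190.68 = $905.86

$905.86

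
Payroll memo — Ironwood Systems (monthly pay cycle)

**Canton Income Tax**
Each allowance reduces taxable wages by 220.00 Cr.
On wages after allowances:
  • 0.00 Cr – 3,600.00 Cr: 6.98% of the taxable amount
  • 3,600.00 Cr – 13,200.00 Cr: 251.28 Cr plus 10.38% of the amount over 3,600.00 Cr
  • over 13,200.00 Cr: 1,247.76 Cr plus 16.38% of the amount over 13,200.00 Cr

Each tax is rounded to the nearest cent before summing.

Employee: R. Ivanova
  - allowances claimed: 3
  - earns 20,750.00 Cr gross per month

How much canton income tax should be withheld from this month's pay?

Canton Income Tax: taxable = 20,750.00 Cr − 3×220.00 Cr = 20,090.00 Cr
  1,247.76 Cr + 16.38% × (20,090.00 Cr − 13,200.00 Cr) = 1,247.76 Cr + 16.38% × 6,890.00 Cr = 2,376.34 Cr

2,376.34 Cr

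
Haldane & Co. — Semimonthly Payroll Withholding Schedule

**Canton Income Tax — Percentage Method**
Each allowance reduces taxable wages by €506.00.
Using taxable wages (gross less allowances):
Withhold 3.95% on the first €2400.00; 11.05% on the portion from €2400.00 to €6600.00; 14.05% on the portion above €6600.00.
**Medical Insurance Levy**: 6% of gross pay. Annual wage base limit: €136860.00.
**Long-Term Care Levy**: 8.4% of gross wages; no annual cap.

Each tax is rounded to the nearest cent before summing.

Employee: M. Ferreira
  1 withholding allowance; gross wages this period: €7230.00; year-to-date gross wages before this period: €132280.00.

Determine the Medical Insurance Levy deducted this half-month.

€274.80

Medical Insurance Levy: cap €136860.00 − YTD €132280.00 = €4580.00 subject; 6% × €4580.00 = €274.80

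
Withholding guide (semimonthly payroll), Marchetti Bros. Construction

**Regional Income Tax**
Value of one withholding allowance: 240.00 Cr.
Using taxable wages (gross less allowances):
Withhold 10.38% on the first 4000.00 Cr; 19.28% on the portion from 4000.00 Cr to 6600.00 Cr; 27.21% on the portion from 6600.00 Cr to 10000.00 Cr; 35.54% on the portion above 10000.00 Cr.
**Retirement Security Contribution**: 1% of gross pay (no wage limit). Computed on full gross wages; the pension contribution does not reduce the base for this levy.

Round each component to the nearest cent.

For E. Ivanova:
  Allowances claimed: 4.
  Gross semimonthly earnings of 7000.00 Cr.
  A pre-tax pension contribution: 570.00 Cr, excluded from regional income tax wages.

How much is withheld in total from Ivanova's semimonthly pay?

Regional Income Tax: taxable = 7000.00 Cr − 570.00 Cr − 4×240.00 Cr = 5470.00 Cr
  415.20 Cr + 19.28% × (5470.00 Cr − 4000.00 Cr) = 415.20 Cr + 19.28% × 1470.00 Cr = 698.62 Cr
Retirement Security Contribution: 1% × 7000.00 Cr = 70.00 Cr
Total: 698.62 Cr + 70.00 Cr = 768.62 Cr

768.62 Cr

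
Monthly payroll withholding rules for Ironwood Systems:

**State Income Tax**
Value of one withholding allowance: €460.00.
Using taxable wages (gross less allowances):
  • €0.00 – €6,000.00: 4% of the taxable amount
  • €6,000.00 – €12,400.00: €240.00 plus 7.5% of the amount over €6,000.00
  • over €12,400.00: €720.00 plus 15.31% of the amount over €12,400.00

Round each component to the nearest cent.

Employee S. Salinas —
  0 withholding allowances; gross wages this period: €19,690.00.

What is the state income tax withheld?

€1,836.10

State Income Tax: taxable = €19,690.00
  €720.00 + 15.31% × (€19,690.00 − €12,400.00) = €720.00 + 15.31% × €7,290.00 = €1,836.10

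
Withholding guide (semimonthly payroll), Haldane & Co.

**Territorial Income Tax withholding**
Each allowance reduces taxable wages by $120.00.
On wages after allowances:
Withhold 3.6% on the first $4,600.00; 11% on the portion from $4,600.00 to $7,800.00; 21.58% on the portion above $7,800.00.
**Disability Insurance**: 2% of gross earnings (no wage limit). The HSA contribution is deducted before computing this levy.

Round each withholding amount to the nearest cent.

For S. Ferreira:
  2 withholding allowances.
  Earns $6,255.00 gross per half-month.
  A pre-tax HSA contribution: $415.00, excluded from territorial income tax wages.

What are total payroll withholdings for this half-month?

Territorial Income Tax: taxable = $6,255.00 − $415.00 − 2×$120.00 = $5,600.00
  $165.60 + 11% × ($5,600.00 − $4,600.00) = $165.60 + 11% × $1,000.00 = $275.60
Disability Insurance: 2% × $5,840.00 = $116.80
Total: $275.60 + $116.80 = $392.40

$392.40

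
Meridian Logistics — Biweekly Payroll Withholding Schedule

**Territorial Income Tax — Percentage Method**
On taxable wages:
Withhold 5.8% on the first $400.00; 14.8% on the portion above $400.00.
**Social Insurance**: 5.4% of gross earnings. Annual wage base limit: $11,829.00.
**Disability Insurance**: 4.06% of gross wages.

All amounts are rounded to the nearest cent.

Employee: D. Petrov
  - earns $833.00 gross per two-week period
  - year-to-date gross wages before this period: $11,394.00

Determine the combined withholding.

Territorial Income Tax: taxable = $833.00
  $23.20 + 14.8% × ($833.00 − $400.00) = $23.20 + 14.8% × $433.00 = $87.28
Social Insurance: cap $11,829.00 − YTD $11,394.00 = $435.00 subject; 5.4% × $435.00 = $23.49
Disability Insurance: 4.06% × $833.00 = $33.82
Total: $87.28 + $23.49 + $33.82 = $144.59

$144.59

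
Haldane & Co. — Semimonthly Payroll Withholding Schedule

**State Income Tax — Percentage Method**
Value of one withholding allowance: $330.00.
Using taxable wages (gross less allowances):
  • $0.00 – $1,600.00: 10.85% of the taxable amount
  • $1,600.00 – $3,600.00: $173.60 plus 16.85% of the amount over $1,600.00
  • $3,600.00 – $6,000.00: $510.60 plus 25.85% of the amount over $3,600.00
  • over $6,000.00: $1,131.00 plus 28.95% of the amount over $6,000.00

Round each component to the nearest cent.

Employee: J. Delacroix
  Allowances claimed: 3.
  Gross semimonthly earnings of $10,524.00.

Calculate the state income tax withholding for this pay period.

State Income Tax: taxable = $10,524.00 − 3×$330.00 = $9,534.00
  $1,131.00 + 28.95% × ($9,534.00 − $6,000.00) = $1,131.00 + 28.95% × $3,534.00 = $2,154.09

$2,154.09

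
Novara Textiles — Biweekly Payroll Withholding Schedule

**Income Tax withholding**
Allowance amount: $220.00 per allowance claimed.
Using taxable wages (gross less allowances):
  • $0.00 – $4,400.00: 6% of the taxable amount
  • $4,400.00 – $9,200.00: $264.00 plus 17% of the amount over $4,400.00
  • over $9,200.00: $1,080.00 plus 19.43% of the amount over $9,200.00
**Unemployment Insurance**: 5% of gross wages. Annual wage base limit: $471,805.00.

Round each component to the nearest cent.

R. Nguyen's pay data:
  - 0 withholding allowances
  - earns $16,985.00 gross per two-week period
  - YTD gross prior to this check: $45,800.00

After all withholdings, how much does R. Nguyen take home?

$13,543.12

Income Tax: taxable = $16,985.00
  $1,080.00 + 19.43% × ($16,985.00 − $9,200.00) = $1,080.00 + 19.43% × $7,785.00 = $2,592.63
Unemployment Insurance: 5% × $16,985.00 = $849.25
Total withheld: $2,592.63 + $849.25 = $3,441.88
Net pay: $16,985.00 − $3,441.88 = $13,543.12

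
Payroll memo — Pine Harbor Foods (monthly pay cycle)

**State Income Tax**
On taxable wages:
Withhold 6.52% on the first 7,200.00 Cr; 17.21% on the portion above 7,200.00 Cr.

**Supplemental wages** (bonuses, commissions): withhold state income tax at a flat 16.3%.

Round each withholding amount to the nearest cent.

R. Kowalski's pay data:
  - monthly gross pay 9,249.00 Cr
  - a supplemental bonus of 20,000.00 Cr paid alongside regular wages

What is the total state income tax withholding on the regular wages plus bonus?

State Income Tax: taxable = 9,249.00 Cr
  469.44 Cr + 17.21% × (9,249.00 Cr − 7,200.00 Cr) = 469.44 Cr + 17.21% × 2,049.00 Cr = 822.07 Cr
Supplemental (16.3% flat on bonus): 16.3% × 20,000.00 Cr = 3,260.00 Cr
Total state income tax: 822.07 Cr + 3,260.00 Cr = 4,082.07 Cr

4,082.07 Cr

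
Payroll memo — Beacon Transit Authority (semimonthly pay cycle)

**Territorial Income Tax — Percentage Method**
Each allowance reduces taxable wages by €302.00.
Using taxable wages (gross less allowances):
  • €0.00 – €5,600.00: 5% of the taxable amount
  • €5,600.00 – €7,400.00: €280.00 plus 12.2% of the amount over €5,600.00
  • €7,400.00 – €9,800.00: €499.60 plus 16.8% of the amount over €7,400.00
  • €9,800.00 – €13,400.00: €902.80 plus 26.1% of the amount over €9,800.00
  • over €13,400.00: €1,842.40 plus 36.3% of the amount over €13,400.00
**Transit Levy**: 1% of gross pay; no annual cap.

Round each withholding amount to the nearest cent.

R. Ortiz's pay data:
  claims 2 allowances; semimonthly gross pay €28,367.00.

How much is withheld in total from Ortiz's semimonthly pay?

Territorial Income Tax: taxable = €28,367.00 − 2×€302.00 = €27,763.00
  €1,842.40 + 36.3% × (€27,763.00 − €13,400.00) = €1,842.40 + 36.3% × €14,363.00 = €7,056.17
Transit Levy: 1% × €28,367.00 = €283.67
Total: €7,056.17 + €283.67 = €7,339.84

€7,339.84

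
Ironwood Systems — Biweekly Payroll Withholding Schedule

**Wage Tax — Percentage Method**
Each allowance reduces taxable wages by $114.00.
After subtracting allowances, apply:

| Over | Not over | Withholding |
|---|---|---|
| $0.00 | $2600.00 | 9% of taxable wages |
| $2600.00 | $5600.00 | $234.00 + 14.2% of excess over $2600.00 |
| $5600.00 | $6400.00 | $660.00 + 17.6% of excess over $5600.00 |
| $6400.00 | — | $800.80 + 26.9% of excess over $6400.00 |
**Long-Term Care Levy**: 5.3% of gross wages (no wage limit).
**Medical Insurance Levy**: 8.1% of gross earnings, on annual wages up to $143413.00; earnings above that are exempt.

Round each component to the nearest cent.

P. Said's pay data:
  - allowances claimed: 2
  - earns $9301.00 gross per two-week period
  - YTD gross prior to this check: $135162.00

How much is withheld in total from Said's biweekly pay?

Wage Tax: taxable = $9301.00 − 2×$114.00 = $9073.00
  $800.80 + 26.9% × ($9073.00 − $6400.00) = $800.80 + 26.9% × $2673.00 = $1519.84
Long-Term Care Levy: 5.3% × $9301.00 = $492.95
Medical Insurance Levy: cap $143413.00 − YTD $135162.00 = $8251.00 subject; 8.1% × $8251.00 = $668.33
Total: $1519.84 + $492.95 + $668.33 = $2681.12

$2681.12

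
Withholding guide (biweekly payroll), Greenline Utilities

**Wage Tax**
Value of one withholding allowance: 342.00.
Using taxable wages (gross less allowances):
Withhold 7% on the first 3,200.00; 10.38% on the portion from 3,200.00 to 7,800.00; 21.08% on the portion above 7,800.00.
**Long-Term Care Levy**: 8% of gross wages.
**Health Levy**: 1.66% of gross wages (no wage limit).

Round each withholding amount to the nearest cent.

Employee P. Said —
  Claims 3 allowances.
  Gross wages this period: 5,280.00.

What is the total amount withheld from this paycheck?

843.46

Wage Tax: taxable = 5,280.00 − 3×342.00 = 4,254.00
  224.00 + 10.38% × (4,254.00 − 3,200.00) = 224.00 + 10.38% × 1,054.00 = 333.41
Long-Term Care Levy: 8% × 5,280.00 = 422.40
Health Levy: 1.66% × 5,280.00 = 87.65
Total: 333.41 + 422.40 + 87.65 = 843.46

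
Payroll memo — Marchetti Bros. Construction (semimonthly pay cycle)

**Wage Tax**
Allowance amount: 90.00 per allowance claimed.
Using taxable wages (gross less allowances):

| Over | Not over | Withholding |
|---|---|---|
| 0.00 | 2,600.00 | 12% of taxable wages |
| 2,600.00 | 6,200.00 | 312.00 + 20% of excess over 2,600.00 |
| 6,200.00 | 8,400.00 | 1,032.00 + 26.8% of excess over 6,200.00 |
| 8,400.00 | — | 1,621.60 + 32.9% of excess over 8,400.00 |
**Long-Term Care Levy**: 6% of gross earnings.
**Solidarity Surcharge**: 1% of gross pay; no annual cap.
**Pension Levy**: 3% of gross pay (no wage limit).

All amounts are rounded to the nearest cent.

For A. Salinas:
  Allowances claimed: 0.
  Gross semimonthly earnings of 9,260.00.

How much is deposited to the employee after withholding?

Wage Tax: taxable = 9,260.00
  1,621.60 + 32.9% × (9,260.00 − 8,400.00) = 1,621.60 + 32.9% × 860.00 = 1,904.54
Long-Term Care Levy: 6% × 9,260.00 = 555.60
Solidarity Surcharge: 1% × 9,260.00 = 92.60
Pension Levy: 3% × 9,260.00 = 277.80
Total withheld: 1,904.54 + 555.60 + 92.60 + 277.80 = 2,830.54
Net pay: 9,260.00 − 2,830.54 = 6,429.46

6,429.46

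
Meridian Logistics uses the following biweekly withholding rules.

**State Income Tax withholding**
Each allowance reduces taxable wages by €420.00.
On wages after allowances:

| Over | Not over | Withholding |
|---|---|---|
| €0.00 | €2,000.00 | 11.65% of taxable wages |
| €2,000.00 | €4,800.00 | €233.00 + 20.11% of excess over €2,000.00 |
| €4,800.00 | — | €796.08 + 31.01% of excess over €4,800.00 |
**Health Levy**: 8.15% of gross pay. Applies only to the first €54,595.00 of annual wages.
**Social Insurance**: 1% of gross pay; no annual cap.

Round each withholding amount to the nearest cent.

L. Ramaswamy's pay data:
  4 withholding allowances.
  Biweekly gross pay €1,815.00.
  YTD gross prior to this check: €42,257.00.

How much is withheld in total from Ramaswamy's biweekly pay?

State Income Tax: taxable = €1,815.00 − 4×€420.00 = €135.00
  11.65% × €135.00 = €15.73
Health Levy: 8.15% × €1,815.00 = €147.92
Social Insurance: 1% × €1,815.00 = €18.15
Total: €15.73 + €147.92 + €18.15 = €181.80

€181.80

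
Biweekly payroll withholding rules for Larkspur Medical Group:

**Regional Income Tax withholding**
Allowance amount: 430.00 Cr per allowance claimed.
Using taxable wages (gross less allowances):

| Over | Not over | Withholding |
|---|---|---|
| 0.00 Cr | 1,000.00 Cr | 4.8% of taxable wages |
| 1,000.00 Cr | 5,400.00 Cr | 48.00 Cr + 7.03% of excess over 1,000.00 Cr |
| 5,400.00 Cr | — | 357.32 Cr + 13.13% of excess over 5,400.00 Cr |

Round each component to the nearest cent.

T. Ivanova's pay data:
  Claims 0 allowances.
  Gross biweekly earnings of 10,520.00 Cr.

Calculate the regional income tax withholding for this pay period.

Regional Income Tax: taxable = 10,520.00 Cr
  357.32 Cr + 13.13% × (10,520.00 Cr − 5,400.00 Cr) = 357.32 Cr + 13.13% × 5,120.00 Cr = 1,029.58 Cr

1,029.58 Cr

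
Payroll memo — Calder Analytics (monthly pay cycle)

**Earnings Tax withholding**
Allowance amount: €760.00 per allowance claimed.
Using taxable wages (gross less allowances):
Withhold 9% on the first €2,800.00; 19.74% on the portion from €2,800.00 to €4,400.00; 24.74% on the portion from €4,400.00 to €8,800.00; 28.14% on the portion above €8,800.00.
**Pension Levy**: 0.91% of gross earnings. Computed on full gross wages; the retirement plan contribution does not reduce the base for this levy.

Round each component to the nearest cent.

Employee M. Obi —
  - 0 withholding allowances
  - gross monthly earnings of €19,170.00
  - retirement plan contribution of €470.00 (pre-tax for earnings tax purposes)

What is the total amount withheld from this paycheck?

Earnings Tax: taxable = €19,170.00 − €470.00 = €18,700.00
  €1,656.40 + 28.14% × (€18,700.00 − €8,800.00) = €1,656.40 + 28.14% × €9,900.00 = €4,442.26
Pension Levy: 0.91% × €19,170.00 = €174.45
Total: €4,442.26 + €174.45 = €4,616.71

€4,616.71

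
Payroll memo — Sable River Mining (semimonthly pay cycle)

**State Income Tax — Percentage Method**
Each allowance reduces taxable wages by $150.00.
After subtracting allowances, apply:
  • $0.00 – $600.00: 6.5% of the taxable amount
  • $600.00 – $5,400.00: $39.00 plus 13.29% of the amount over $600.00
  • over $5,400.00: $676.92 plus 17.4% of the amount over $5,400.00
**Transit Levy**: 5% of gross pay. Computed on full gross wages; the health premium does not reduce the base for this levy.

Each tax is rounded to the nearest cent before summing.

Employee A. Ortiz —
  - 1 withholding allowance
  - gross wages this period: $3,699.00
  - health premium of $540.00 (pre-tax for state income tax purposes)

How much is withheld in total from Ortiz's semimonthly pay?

State Income Tax: taxable = $3,699.00 − $540.00 − 1×$150.00 = $3,009.00
  $39.00 + 13.29% × ($3,009.00 − $600.00) = $39.00 + 13.29% × $2,409.00 = $359.16
Transit Levy: 5% × $3,699.00 = $184.95
Total: $359.16 + $184.95 = $544.11

$544.11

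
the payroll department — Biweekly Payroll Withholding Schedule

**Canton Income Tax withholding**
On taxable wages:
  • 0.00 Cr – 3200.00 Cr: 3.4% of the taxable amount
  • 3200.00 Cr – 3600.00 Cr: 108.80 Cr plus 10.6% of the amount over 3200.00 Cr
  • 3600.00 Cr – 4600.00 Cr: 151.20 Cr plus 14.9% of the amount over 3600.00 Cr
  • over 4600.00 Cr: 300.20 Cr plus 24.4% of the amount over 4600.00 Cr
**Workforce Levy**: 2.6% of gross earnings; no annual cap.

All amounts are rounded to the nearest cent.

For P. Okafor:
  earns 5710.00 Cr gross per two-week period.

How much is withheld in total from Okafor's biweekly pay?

Canton Income Tax: taxable = 5710.00 Cr
  300.20 Cr + 24.4% × (5710.00 Cr − 4600.00 Cr) = 300.20 Cr + 24.4% × 1110.00 Cr = 571.04 Cr
Workforce Levy: 2.6% × 5710.00 Cr = 148.46 Cr
Total: 571.04 Cr + 148.46 Cr = 719.50 Cr

719.50 Cr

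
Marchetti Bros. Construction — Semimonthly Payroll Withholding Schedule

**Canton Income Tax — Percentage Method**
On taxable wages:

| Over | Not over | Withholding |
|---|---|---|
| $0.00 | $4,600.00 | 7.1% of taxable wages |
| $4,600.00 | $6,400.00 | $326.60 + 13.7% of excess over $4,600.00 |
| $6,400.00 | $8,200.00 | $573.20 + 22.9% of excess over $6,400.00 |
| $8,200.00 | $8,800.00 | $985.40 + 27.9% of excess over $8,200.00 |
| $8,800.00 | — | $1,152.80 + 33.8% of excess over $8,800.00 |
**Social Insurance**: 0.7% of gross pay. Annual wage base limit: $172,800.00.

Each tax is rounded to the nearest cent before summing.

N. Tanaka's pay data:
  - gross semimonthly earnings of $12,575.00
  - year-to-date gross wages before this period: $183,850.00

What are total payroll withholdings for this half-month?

$2,428.75

Canton Income Tax: taxable = $12,575.00
  $1,152.80 + 33.8% × ($12,575.00 − $8,800.00) = $1,152.80 + 33.8% × $3,775.00 = $2,428.75
Social Insurance: YTD $183,850.00 ≥ cap $172,800.00 → $0.00
Total: $2,428.75 + $0.00 = $2,428.75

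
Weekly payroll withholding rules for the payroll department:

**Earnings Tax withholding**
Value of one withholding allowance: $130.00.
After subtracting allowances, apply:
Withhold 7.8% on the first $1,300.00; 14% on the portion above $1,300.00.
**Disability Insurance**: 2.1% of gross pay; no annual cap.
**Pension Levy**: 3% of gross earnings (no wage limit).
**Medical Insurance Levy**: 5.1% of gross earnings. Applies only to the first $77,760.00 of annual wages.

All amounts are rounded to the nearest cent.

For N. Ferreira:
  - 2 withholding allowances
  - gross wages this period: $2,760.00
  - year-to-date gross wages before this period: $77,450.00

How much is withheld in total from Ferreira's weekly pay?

$425.97

Earnings Tax: taxable = $2,760.00 − 2×$130.00 = $2,500.00
  $101.40 + 14% × ($2,500.00 − $1,300.00) = $101.40 + 14% × $1,200.00 = $269.40
Disability Insurance: 2.1% × $2,760.00 = $57.96
Pension Levy: 3% × $2,760.00 = $82.80
Medical Insurance Levy: cap $77,760.00 − YTD $77,450.00 = $310.00 subject; 5.1% × $310.00 = $15.81
Total: $269.40 + $57.96 + $82.80 + $15.81 = $425.97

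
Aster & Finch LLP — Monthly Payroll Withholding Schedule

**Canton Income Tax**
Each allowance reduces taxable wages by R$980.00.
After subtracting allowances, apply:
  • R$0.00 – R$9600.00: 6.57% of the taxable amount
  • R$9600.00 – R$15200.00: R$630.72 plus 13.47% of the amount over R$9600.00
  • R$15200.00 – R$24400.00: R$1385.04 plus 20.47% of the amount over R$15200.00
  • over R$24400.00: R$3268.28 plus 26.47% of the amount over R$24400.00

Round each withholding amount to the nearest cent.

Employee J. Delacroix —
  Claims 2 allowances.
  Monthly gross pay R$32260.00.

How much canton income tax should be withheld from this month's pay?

Canton Income Tax: taxable = R$32260.00 − 2×R$980.00 = R$30300.00
  R$3268.28 + 26.47% × (R$30300.00 − R$24400.00) = R$3268.28 + 26.47% × R$5900.00 = R$4830.01

R$4830.01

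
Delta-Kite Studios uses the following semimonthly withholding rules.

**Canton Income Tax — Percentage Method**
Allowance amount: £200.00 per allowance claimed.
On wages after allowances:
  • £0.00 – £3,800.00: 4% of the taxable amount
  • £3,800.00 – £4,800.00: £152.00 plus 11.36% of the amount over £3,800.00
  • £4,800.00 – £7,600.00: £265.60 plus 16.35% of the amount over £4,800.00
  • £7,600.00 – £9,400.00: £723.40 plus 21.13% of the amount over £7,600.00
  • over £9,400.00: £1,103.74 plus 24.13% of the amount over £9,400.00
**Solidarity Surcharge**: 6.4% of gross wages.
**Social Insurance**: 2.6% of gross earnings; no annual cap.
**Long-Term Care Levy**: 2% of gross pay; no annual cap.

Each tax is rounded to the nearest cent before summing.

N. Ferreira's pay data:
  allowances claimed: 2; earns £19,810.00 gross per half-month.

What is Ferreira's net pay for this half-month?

£14,111.75

Canton Income Tax: taxable = £19,810.00 − 2×£200.00 = £19,410.00
  £1,103.74 + 24.13% × (£19,410.00 − £9,400.00) = £1,103.74 + 24.13% × £10,010.00 = £3,519.15
Solidarity Surcharge: 6.4% × £19,810.00 = £1,267.84
Social Insurance: 2.6% × £19,810.00 = £515.06
Long-Term Care Levy: 2% × £19,810.00 = £396.20
Total withheld: £3,519.15 + £1,267.84 + £515.06 + £396.20 = £5,698.25
Net pay: £19,810.00 − £5,698.25 = £14,111.75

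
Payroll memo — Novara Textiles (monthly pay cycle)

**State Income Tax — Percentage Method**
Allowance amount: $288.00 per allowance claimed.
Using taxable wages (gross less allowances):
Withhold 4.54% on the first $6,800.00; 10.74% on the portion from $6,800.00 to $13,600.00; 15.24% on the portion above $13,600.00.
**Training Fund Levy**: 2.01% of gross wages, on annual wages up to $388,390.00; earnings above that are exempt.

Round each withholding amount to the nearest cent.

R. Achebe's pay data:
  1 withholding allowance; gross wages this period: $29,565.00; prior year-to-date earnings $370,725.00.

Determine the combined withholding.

$3,783.28

State Income Tax: taxable = $29,565.00 − 1×$288.00 = $29,277.00
  $1,039.04 + 15.24% × ($29,277.00 − $13,600.00) = $1,039.04 + 15.24% × $15,677.00 = $3,428.21
Training Fund Levy: cap $388,390.00 − YTD $370,725.00 = $17,665.00 subject; 2.01% × $17,665.00 = $355.07
Total: $3,428.21 + $355.07 = $3,783.28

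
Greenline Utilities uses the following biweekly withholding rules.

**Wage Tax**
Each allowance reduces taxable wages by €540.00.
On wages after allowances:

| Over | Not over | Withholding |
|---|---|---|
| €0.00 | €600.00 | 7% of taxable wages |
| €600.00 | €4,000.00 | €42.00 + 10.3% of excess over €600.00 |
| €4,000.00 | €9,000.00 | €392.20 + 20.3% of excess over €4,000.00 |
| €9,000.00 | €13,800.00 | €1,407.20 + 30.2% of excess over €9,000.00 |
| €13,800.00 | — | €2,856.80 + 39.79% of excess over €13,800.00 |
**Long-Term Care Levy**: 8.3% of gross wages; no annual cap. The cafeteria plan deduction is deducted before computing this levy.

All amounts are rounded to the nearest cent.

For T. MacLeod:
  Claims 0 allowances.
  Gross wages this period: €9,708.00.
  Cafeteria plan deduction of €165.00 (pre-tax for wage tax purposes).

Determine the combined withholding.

Wage Tax: taxable = €9,708.00 − €165.00 = €9,543.00
  €1,407.20 + 30.2% × (€9,543.00 − €9,000.00) = €1,407.20 + 30.2% × €543.00 = €1,571.19
Long-Term Care Levy: 8.3% × €9,543.00 = €792.07
Total: €1,571.19 + €792.07 = €2,363.26

€2,363.26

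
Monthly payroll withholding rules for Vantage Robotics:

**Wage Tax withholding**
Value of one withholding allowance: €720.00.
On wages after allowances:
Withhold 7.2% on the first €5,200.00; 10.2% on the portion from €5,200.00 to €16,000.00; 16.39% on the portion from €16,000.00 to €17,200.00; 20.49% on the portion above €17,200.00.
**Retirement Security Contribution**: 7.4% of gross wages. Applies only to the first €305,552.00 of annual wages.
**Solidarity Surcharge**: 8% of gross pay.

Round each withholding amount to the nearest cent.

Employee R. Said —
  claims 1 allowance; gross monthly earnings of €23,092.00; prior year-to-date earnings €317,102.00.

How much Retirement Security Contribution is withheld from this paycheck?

Retirement Security Contribution: YTD €317,102.00 ≥ cap €305,552.00 → €0.00

€0.00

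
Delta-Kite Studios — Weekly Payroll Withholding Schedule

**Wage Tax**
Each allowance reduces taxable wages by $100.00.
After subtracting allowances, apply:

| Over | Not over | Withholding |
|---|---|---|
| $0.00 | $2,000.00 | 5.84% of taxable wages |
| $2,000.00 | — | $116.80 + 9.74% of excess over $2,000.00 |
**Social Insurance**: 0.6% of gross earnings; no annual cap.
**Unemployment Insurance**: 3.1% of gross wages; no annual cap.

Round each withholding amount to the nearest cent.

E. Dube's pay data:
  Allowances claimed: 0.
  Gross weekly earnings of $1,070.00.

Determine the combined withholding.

Wage Tax: taxable = $1,070.00
  5.84% × $1,070.00 = $62.49
Social Insurance: 0.6% × $1,070.00 = $6.42
Unemployment Insurance: 3.1% × $1,070.00 = $33.17
Total: $62.49 + $6.42 + $33.17 = $102.08

$102.08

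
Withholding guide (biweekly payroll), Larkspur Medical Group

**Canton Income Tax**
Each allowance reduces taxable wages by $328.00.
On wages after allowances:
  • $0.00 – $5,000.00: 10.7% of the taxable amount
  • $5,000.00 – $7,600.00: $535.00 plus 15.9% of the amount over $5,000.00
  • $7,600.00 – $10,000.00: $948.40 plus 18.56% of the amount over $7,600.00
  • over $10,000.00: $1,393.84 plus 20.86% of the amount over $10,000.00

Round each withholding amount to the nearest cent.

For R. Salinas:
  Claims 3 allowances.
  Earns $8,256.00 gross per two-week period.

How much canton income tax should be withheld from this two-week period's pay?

$896.25

Canton Income Tax: taxable = $8,256.00 − 3×$328.00 = $7,272.00
  $535.00 + 15.9% × ($7,272.00 − $5,000.00) = $535.00 + 15.9% × $2,272.00 = $896.25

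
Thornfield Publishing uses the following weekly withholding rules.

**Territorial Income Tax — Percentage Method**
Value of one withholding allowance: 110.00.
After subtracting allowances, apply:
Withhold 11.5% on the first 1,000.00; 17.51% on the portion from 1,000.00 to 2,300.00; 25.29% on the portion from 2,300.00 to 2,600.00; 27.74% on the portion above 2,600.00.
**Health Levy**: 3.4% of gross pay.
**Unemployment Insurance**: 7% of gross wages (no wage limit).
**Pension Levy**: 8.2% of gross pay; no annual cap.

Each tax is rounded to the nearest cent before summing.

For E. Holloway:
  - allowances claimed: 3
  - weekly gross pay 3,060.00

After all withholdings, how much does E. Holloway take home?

Territorial Income Tax: taxable = 3,060.00 − 3×110.00 = 2,730.00
  418.50 + 27.74% × (2,730.00 − 2,600.00) = 418.50 + 27.74% × 130.00 = 454.56
Health Levy: 3.4% × 3,060.00 = 104.04
Unemployment Insurance: 7% × 3,060.00 = 214.20
Pension Levy: 8.2% × 3,060.00 = 250.92
Total withheld: 454.56 + 104.04 + 214.20 + 250.92 = 1,023.72
Net pay: 3,060.00 − 1,023.72 = 2,036.28

2,036.28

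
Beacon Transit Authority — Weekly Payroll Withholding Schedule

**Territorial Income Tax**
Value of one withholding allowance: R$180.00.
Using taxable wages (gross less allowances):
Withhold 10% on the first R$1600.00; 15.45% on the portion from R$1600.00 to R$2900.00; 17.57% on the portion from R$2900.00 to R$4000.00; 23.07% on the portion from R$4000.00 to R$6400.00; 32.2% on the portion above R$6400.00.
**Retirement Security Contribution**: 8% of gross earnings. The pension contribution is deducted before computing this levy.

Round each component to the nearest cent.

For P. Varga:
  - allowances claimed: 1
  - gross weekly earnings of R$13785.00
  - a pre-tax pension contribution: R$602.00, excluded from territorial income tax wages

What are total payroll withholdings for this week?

R$4288.61

Territorial Income Tax: taxable = R$13785.00 − R$602.00 − 1×R$180.00 = R$13003.00
  R$1107.80 + 32.2% × (R$13003.00 − R$6400.00) = R$1107.80 + 32.2% × R$6603.00 = R$3233.97
Retirement Security Contribution: 8% × R$13183.00 = R$1054.64
Total: R$3233.97 + R$1054.64 = R$4288.61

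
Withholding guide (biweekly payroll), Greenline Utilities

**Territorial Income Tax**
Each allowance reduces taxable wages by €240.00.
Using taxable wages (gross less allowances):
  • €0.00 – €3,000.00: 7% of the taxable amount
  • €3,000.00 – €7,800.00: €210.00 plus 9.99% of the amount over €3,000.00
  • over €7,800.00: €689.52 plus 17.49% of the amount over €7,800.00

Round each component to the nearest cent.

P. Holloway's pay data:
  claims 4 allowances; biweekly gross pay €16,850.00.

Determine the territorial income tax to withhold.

€2,104.46

Territorial Income Tax: taxable = €16,850.00 − 4×€240.00 = €15,890.00
  €689.52 + 17.49% × (€15,890.00 − €7,800.00) = €689.52 + 17.49% × €8,090.00 = €2,104.46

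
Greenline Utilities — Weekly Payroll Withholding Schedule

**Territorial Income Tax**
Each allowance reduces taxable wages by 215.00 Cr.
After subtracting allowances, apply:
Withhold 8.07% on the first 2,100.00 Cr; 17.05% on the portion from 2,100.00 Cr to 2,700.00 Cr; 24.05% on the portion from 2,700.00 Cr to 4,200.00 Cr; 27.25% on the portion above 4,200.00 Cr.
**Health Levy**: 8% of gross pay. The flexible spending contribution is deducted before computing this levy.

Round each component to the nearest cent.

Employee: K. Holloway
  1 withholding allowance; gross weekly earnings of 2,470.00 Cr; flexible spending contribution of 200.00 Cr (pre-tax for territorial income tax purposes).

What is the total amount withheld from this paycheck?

347.44 Cr

Territorial Income Tax: taxable = 2,470.00 Cr − 200.00 Cr − 1×215.00 Cr = 2,055.00 Cr
  8.07% × 2,055.00 Cr = 165.84 Cr
Health Levy: 8% × 2,270.00 Cr = 181.60 Cr
Total: 165.84 Cr + 181.60 Cr = 347.44 Cr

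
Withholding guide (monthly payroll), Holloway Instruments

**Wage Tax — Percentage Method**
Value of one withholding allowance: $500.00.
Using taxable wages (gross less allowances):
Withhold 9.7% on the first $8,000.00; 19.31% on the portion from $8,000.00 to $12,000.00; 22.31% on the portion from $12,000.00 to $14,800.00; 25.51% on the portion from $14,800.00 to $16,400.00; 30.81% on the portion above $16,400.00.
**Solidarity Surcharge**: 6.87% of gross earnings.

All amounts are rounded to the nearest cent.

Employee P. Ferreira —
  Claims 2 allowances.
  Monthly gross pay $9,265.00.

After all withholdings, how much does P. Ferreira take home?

$7,801.32

Wage Tax: taxable = $9,265.00 − 2×$500.00 = $8,265.00
  $776.00 + 19.31% × ($8,265.00 − $8,000.00) = $776.00 + 19.31% × $265.00 = $827.17
Solidarity Surcharge: 6.87% × $9,265.00 = $636.51
Total withheld: $827.17 + $636.51 = $1,463.68
Net pay: $9,265.00 − $1,463.68 = $7,801.32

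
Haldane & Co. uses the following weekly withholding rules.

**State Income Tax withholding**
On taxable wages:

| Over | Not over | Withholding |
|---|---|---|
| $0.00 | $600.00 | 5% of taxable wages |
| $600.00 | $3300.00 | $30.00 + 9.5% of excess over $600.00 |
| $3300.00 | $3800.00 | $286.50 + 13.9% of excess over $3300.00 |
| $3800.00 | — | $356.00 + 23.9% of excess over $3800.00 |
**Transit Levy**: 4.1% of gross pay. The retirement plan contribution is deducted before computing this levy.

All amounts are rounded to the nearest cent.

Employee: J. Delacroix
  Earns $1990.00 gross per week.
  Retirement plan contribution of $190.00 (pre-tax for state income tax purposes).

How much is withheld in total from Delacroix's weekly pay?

State Income Tax: taxable = $1990.00 − $190.00 = $1800.00
  $30.00 + 9.5% × ($1800.00 − $600.00) = $30.00 + 9.5% × $1200.00 = $144.00
Transit Levy: 4.1% × $1800.00 = $73.80
Total: $144.00 + $73.80 = $217.80

$217.80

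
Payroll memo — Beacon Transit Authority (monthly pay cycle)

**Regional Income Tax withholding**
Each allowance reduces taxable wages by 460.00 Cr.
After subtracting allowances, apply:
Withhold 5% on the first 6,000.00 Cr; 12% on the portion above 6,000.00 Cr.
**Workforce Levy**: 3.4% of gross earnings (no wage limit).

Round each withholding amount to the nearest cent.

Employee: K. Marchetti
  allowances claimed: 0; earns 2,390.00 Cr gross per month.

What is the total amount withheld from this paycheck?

Regional Income Tax: taxable = 2,390.00 Cr
  5% × 2,390.00 Cr = 119.50 Cr
Workforce Levy: 3.4% × 2,390.00 Cr = 81.26 Cr
Total: 119.50 Cr + 81.26 Cr = 200.76 Cr

200.76 Cr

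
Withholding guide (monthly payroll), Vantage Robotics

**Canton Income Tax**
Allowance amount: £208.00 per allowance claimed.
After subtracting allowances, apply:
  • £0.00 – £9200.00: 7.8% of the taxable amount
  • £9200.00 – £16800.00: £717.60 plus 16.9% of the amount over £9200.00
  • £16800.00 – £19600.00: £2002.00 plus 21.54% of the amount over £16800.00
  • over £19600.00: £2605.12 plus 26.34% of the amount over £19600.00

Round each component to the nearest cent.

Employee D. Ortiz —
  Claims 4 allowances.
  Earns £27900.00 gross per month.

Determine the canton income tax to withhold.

£4572.19

Canton Income Tax: taxable = £27900.00 − 4×£208.00 = £27068.00
  £2605.12 + 26.34% × (£27068.00 − £19600.00) = £2605.12 + 26.34% × £7468.00 = £4572.19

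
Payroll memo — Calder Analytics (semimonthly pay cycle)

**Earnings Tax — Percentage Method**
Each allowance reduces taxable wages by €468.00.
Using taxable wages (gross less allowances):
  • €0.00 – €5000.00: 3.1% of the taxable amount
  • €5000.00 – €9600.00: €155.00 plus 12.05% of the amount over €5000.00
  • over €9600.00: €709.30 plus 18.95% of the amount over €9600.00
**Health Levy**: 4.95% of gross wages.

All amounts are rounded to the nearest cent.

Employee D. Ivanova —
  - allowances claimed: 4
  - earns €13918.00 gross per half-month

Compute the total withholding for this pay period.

€1861.76

Earnings Tax: taxable = €13918.00 − 4×€468.00 = €12046.00
  €709.30 + 18.95% × (€12046.00 − €9600.00) = €709.30 + 18.95% × €2446.00 = €1172.82
Health Levy: 4.95% × €13918.00 = €688.94
Total: €1172.82 + €688.94 = €1861.76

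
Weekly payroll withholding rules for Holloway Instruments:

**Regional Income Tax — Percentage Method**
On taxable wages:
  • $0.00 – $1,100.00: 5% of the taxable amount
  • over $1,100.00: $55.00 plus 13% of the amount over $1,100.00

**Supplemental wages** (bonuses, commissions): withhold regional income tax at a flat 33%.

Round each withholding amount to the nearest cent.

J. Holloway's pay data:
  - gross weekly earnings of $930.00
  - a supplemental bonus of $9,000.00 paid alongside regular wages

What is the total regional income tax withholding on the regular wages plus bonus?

Regional Income Tax: taxable = $930.00
  5% × $930.00 = $46.50
Supplemental (33% flat on bonus): 33% × $9,000.00 = $2,970.00
Total regional income tax: $46.50 + $2,970.00 = $3,016.50

$3,016.50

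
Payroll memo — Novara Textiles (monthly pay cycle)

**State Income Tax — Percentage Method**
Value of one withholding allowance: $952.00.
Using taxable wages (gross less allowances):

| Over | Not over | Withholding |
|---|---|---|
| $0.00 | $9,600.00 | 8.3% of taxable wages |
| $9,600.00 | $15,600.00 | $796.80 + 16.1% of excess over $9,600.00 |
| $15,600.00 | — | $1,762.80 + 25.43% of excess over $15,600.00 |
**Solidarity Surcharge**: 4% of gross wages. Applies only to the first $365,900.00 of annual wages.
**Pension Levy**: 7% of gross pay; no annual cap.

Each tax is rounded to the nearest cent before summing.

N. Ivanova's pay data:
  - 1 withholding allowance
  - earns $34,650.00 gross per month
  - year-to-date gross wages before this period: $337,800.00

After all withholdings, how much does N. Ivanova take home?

$24,735.38

State Income Tax: taxable = $34,650.00 − 1×$952.00 = $33,698.00
  $1,762.80 + 25.43% × ($33,698.00 − $15,600.00) = $1,762.80 + 25.43% × $18,098.00 = $6,365.12
Solidarity Surcharge: cap $365,900.00 − YTD $337,800.00 = $28,100.00 subject; 4% × $28,100.00 = $1,124.00
Pension Levy: 7% × $34,650.00 = $2,425.50
Total withheld: $6,365.12 + $1,124.00 + $2,425.50 = $9,914.62
Net pay: $34,650.00 − $9,914.62 = $24,735.38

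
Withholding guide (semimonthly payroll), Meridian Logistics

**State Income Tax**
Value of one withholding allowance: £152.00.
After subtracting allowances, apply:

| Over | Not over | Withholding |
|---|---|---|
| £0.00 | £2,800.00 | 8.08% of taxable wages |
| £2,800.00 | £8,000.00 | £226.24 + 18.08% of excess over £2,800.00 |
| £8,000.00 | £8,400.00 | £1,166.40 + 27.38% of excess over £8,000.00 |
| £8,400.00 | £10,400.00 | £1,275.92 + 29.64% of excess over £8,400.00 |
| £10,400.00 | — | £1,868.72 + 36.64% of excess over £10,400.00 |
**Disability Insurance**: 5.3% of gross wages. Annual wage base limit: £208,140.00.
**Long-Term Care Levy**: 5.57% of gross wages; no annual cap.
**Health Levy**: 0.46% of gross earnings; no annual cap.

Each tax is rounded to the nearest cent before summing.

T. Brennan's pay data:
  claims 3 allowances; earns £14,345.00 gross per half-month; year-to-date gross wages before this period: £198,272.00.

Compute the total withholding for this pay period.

State Income Tax: taxable = £14,345.00 − 3×£152.00 = £13,889.00
  £1,868.72 + 36.64% × (£13,889.00 − £10,400.00) = £1,868.72 + 36.64% × £3,489.00 = £3,147.09
Disability Insurance: cap £208,140.00 − YTD £198,272.00 = £9,868.00 subject; 5.3% × £9,868.00 = £523.00
Long-Term Care Levy: 5.57% × £14,345.00 = £799.02
Health Levy: 0.46% × £14,345.00 = £65.99
Total: £3,147.09 + £523.00 + £799.02 + £65.99 = £4,535.10

£4,535.10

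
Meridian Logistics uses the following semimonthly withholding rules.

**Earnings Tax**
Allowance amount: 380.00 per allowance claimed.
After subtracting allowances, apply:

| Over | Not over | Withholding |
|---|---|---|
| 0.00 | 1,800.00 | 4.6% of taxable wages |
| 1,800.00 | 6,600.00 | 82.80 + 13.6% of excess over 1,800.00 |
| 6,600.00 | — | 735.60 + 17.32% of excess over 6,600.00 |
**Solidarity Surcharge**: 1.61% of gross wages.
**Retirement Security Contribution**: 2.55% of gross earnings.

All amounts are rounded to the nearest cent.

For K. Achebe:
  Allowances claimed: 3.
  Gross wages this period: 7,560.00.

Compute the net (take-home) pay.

Earnings Tax: taxable = 7,560.00 − 3×380.00 = 6,420.00
  82.80 + 13.6% × (6,420.00 − 1,800.00) = 82.80 + 13.6% × 4,620.00 = 711.12
Solidarity Surcharge: 1.61% × 7,560.00 = 121.72
Retirement Security Contribution: 2.55% × 7,560.00 = 192.78
Total withheld: 711.12 + 121.72 + 192.78 = 1,025.62
Net pay: 7,560.00 − 1,025.62 = 6,534.38

6,534.38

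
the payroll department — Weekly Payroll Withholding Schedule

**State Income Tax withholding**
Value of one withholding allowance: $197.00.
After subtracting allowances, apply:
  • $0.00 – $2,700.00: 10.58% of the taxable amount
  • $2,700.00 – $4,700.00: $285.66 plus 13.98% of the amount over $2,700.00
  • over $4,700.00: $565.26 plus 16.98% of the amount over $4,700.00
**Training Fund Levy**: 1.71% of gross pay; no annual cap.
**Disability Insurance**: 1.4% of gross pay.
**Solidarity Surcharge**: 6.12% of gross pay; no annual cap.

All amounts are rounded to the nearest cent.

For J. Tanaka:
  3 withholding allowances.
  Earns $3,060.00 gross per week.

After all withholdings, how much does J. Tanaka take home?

$2,516.34

State Income Tax: taxable = $3,060.00 − 3×$197.00 = $2,469.00
  10.58% × $2,469.00 = $261.22
Training Fund Levy: 1.71% × $3,060.00 = $52.33
Disability Insurance: 1.4% × $3,060.00 = $42.84
Solidarity Surcharge: 6.12% × $3,060.00 = $187.27
Total withheld: $261.22 + $52.33 + $42.84 + $187.27 = $543.66
Net pay: $3,060.00 − $543.66 = $2,516.34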